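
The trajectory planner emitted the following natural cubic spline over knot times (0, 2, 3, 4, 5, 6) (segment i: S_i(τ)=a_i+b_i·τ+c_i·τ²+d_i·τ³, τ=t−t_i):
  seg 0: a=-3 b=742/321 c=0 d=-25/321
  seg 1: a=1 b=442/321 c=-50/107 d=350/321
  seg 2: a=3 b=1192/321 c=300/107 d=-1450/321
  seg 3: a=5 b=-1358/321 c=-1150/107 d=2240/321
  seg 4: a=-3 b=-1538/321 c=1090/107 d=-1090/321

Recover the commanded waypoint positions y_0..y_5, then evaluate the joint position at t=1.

y_0 = S_0(0) = a_0 = -3
y_1 = S_1(0) = a_1 = 1
y_2 = S_2(0) = a_2 = 3
y_3 = S_3(0) = a_3 = 5
y_4 = S_4(0) = a_4 = -3
y_5 = S_4(1) = -1
t_q=1 is in segment 0 (τ=1); S_0(τ)=-82/107

y_0=-3 y_1=1 y_2=3 y_3=5 y_4=-3 y_5=-1
S(1) = -82/107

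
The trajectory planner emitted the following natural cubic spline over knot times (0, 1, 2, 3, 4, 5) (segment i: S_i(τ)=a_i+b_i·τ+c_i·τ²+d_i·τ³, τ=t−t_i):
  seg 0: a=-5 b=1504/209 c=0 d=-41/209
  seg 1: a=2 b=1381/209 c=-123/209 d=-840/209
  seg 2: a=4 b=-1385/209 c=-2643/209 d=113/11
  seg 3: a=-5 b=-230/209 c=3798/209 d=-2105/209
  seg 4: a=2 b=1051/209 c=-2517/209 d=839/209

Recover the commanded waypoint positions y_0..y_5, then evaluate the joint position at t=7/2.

y_0 = S_0(0) = a_0 = -5
y_1 = S_1(0) = a_1 = 2
y_2 = S_2(0) = a_2 = 4
y_3 = S_3(0) = a_3 = -5
y_4 = S_4(0) = a_4 = 2
y_5 = S_4(1) = -1
t_q=7/2 is in segment 3 (τ=1/2); S_3(τ)=-3789/1672

y_0=-5 y_1=2 y_2=4 y_3=-5 y_4=2 y_5=-1
S(7/2) = -3789/1672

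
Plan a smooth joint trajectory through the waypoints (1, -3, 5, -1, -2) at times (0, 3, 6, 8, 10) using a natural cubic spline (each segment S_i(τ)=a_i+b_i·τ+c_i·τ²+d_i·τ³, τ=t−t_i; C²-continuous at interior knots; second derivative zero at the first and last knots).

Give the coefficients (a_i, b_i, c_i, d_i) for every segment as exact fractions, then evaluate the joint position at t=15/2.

Δ: Δ0=-4/3, Δ1=8/3, Δ2=-3, Δ3=-1/2
row 1: diag=12, rhs=24; c'=1/4, d'=2
row 2: denom=10−3·1/4=37/4; d'=(-34−3·2)/(37/4)=-160/37
row 3: denom=8−2·8/37=280/37; d'=(15−2·-160/37)/(280/37)=25/8
back: M3=25/8
back: M2=-160/37−8/37·25/8=-5
back: M1=2−1/4·-5=13/4
M: M0=0, M1=13/4, M2=-5, M3=25/8, M4=0
seg 0: a=1, c=M0/2=0, d=(M1−M0)/(6·3)=13/72, b=Δ0−h0·(2M0+M1)/6=-71/24
seg 1: a=-3, c=M1/2=13/8, d=(M2−M1)/(6·3)=-11/24, b=Δ1−h1·(2M1+M2)/6=23/12
seg 2: a=5, c=M2/2=-5/2, d=(M3−M2)/(6·2)=65/96, b=Δ2−h2·(2M2+M3)/6=-17/24
seg 3: a=-1, c=M3/2=25/16, d=(M4−M3)/(6·2)=-25/96, b=Δ3−h3·(2M3+M4)/6=-31/12
t_q=15/2 → seg 2, τ=3/2; S=5+-17/24·τ+-5/2·τ²+65/96·τ³=153/256

  seg 0: a=1 b=-71/24 c=0 d=13/72
  seg 1: a=-3 b=23/12 c=13/8 d=-11/24
  seg 2: a=5 b=-17/24 c=-5/2 d=65/96
  seg 3: a=-1 b=-31/12 c=25/16 d=-25/96
S(15/2) = 153/256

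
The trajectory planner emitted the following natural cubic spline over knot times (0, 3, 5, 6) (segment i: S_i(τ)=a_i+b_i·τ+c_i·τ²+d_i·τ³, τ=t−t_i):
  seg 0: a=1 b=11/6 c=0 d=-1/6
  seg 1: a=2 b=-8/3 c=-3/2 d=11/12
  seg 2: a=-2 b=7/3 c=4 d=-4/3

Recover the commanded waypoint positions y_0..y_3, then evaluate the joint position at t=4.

y_0 = S_0(0) = a_0 = 1
y_1 = S_1(0) = a_1 = 2
y_2 = S_2(0) = a_2 = -2
y_3 = S_2(1) = 3
t_q=4 is in segment 1 (τ=1); S_1(τ)=-5/4

y_0=1 y_1=2 y_2=-2 y_3=3
S(4) = -5/4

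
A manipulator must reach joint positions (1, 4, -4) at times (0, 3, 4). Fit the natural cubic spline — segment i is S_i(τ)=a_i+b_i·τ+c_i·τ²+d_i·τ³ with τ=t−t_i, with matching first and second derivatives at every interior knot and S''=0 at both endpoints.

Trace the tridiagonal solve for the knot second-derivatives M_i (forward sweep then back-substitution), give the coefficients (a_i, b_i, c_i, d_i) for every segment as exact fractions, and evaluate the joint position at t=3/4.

Δ: Δ0=1, Δ1=-8
row 1: diag=8, rhs=-54; c'=1/8, d'=-27/4
back: M1=-27/4
M: M0=0, M1=-27/4, M2=0
seg 0: a=1, c=M0/2=0, d=(M1−M0)/(6·3)=-3/8, b=Δ0−h0·(2M0+M1)/6=35/8
seg 1: a=4, c=M1/2=-27/8, d=(M2−M1)/(6·1)=9/8, b=Δ1−h1·(2M1+M2)/6=-23/4
t_q=3/4 → seg 0, τ=3/4; S=1+35/8·τ+0·τ²+-3/8·τ³=2111/512

  seg 0: a=1 b=35/8 c=0 d=-3/8
  seg 1: a=4 b=-23/4 c=-27/8 d=9/8
S(3/4) = 2111/512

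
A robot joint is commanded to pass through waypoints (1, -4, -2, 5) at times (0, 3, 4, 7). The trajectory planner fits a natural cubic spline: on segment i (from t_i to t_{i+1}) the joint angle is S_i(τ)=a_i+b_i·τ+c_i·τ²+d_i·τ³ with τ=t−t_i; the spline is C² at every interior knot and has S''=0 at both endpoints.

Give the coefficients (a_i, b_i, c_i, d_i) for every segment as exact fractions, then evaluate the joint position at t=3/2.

  seg 0: a=1 b=-64/21 c=0 d=29/189
  seg 1: a=-4 b=23/21 c=29/21 d=-10/21
  seg 2: a=-2 b=17/7 c=-1/21 d=1/189
S(3/2) = -171/56

Δ: Δ0=-5/3, Δ1=2, Δ2=7/3
row 1: diag=8, rhs=22; c'=1/8, d'=11/4
row 2: denom=8−1·1/8=63/8; d'=(2−1·11/4)/(63/8)=-2/21
back: M2=-2/21
back: M1=11/4−1/8·-2/21=58/21
M: M0=0, M1=58/21, M2=-2/21, M3=0
seg 0: a=1, c=M0/2=0, d=(M1−M0)/(6·3)=29/189, b=Δ0−h0·(2M0+M1)/6=-64/21
seg 1: a=-4, c=M1/2=29/21, d=(M2−M1)/(6·1)=-10/21, b=Δ1−h1·(2M1+M2)/6=23/21
seg 2: a=-2, c=M2/2=-1/21, d=(M3−M2)/(6·3)=1/189, b=Δ2−h2·(2M2+M3)/6=17/7
t_q=3/2 → seg 0, τ=3/2; S=1+-64/21·τ+0·τ²+29/189·τ³=-171/56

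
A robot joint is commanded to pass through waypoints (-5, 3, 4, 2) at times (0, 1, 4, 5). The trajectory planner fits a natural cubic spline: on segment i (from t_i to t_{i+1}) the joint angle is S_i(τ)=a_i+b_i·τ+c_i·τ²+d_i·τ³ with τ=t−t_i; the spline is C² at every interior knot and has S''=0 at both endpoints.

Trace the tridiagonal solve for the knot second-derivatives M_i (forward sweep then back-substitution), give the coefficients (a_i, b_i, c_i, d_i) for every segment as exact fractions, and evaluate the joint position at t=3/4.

  seg 0: a=-5 b=1483/165 c=0 d=-163/165
  seg 1: a=3 b=994/165 c=-163/55 d=16/45
  seg 2: a=4 b=-356/165 c=13/55 d=-13/165
S(3/4) = 4661/3520

Δ: Δ0=8, Δ1=1/3, Δ2=-2
row 1: diag=8, rhs=-46; c'=3/8, d'=-23/4
row 2: denom=8−3·3/8=55/8; d'=(-14−3·-23/4)/(55/8)=26/55
back: M2=26/55
back: M1=-23/4−3/8·26/55=-326/55
M: M0=0, M1=-326/55, M2=26/55, M3=0
seg 0: a=-5, c=M0/2=0, d=(M1−M0)/(6·1)=-163/165, b=Δ0−h0·(2M0+M1)/6=1483/165
seg 1: a=3, c=M1/2=-163/55, d=(M2−M1)/(6·3)=16/45, b=Δ1−h1·(2M1+M2)/6=994/165
seg 2: a=4, c=M2/2=13/55, d=(M3−M2)/(6·1)=-13/165, b=Δ2−h2·(2M2+M3)/6=-356/165
t_q=3/4 → seg 0, τ=3/4; S=-5+1483/165·τ+0·τ²+-163/165·τ³=4661/3520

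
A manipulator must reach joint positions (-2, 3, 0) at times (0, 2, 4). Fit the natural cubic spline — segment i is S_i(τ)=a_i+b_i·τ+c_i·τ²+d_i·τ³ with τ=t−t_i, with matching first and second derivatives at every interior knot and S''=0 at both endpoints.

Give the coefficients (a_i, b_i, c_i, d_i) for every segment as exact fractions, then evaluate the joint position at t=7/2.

Δ: Δ0=5/2, Δ1=-3/2
row 1: diag=8, rhs=-24; c'=1/4, d'=-3
back: M1=-3
M: M0=0, M1=-3, M2=0
seg 0: a=-2, c=M0/2=0, d=(M1−M0)/(6·2)=-1/4, b=Δ0−h0·(2M0+M1)/6=7/2
seg 1: a=3, c=M1/2=-3/2, d=(M2−M1)/(6·2)=1/4, b=Δ1−h1·(2M1+M2)/6=1/2
t_q=7/2 → seg 1, τ=3/2; S=3+1/2·τ+-3/2·τ²+1/4·τ³=39/32

  seg 0: a=-2 b=7/2 c=0 d=-1/4
  seg 1: a=3 b=1/2 c=-3/2 d=1/4
S(7/2) = 39/32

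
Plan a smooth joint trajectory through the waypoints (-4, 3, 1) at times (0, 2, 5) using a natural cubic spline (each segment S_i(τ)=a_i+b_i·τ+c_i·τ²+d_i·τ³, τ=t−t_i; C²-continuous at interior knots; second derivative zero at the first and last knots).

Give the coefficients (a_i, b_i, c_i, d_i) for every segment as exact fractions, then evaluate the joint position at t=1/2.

Δ: Δ0=7/2, Δ1=-2/3
row 1: diag=10, rhs=-25; c'=3/10, d'=-5/2
back: M1=-5/2
M: M0=0, M1=-5/2, M2=0
seg 0: a=-4, c=M0/2=0, d=(M1−M0)/(6·2)=-5/24, b=Δ0−h0·(2M0+M1)/6=13/3
seg 1: a=3, c=M1/2=-5/4, d=(M2−M1)/(6·3)=5/36, b=Δ1−h1·(2M1+M2)/6=11/6
t_q=1/2 → seg 0, τ=1/2; S=-4+13/3·τ+0·τ²+-5/24·τ³=-119/64

  seg 0: a=-4 b=13/3 c=0 d=-5/24
  seg 1: a=3 b=11/6 c=-5/4 d=5/36
S(1/2) = -119/64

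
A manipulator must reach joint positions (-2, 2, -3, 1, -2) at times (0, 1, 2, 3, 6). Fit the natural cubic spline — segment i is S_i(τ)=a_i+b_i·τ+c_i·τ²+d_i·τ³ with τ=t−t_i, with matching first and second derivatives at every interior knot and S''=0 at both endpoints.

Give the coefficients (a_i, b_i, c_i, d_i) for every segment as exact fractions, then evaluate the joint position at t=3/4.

Δ: Δ0=4, Δ1=-5, Δ2=4, Δ3=-1
row 1: diag=4, rhs=-54; c'=1/4, d'=-27/2
row 2: denom=4−1·1/4=15/4; d'=(54−1·-27/2)/(15/4)=18
row 3: denom=8−1·4/15=116/15; d'=(-30−1·18)/(116/15)=-180/29
back: M3=-180/29
back: M2=18−4/15·-180/29=570/29
back: M1=-27/2−1/4·570/29=-534/29
M: M0=0, M1=-534/29, M2=570/29, M3=-180/29, M4=0
seg 0: a=-2, c=M0/2=0, d=(M1−M0)/(6·1)=-89/29, b=Δ0−h0·(2M0+M1)/6=205/29
seg 1: a=2, c=M1/2=-267/29, d=(M2−M1)/(6·1)=184/29, b=Δ1−h1·(2M1+M2)/6=-62/29
seg 2: a=-3, c=M2/2=285/29, d=(M3−M2)/(6·1)=-125/29, b=Δ2−h2·(2M2+M3)/6=-44/29
seg 3: a=1, c=M3/2=-90/29, d=(M4−M3)/(6·3)=10/29, b=Δ3−h3·(2M3+M4)/6=151/29
t_q=3/4 → seg 0, τ=3/4; S=-2+205/29·τ+0·τ²+-89/29·τ³=3725/1856

  seg 0: a=-2 b=205/29 c=0 d=-89/29
  seg 1: a=2 b=-62/29 c=-267/29 d=184/29
  seg 2: a=-3 b=-44/29 c=285/29 d=-125/29
  seg 3: a=1 b=151/29 c=-90/29 d=10/29
S(3/4) = 3725/1856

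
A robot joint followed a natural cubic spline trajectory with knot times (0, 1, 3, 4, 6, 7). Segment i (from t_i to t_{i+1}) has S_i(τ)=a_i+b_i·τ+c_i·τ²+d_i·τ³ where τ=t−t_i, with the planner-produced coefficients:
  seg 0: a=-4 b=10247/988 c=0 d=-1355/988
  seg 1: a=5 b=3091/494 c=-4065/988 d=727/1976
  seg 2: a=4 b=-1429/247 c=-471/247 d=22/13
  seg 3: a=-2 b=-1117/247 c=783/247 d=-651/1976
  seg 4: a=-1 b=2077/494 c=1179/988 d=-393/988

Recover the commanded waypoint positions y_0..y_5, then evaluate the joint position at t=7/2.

y_0 = S_0(0) = a_0 = -4
y_1 = S_1(0) = a_1 = 5
y_2 = S_2(0) = a_2 = 4
y_3 = S_3(0) = a_3 = -2
y_4 = S_4(0) = a_4 = -1
y_5 = S_4(1) = 4
t_q=7/2 is in segment 2 (τ=1/2); S_2(τ)=16/19

y_0=-4 y_1=5 y_2=4 y_3=-2 y_4=-1 y_5=4
S(7/2) = 16/19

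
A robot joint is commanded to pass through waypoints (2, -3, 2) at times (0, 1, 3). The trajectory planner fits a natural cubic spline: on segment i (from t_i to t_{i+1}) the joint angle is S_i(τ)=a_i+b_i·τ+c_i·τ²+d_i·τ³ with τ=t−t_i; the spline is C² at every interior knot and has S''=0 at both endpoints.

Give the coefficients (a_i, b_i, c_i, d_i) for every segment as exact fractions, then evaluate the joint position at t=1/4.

  seg 0: a=2 b=-25/4 c=0 d=5/4
  seg 1: a=-3 b=-5/2 c=15/4 d=-5/8
S(1/4) = 117/256

Δ: Δ0=-5, Δ1=5/2
row 1: diag=6, rhs=45; c'=1/3, d'=15/2
back: M1=15/2
M: M0=0, M1=15/2, M2=0
seg 0: a=2, c=M0/2=0, d=(M1−M0)/(6·1)=5/4, b=Δ0−h0·(2M0+M1)/6=-25/4
seg 1: a=-3, c=M1/2=15/4, d=(M2−M1)/(6·2)=-5/8, b=Δ1−h1·(2M1+M2)/6=-5/2
t_q=1/4 → seg 0, τ=1/4; S=2+-25/4·τ+0·τ²+5/4·τ³=117/256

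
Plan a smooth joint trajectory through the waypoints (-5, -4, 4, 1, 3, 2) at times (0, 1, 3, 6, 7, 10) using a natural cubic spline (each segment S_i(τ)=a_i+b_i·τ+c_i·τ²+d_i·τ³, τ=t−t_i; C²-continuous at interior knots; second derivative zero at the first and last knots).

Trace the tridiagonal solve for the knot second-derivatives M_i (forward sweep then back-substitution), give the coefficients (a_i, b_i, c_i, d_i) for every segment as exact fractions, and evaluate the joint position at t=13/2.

  seg 0: a=-5 b=317/1548 c=0 d=1231/1548
  seg 1: a=-4 b=2005/774 c=1231/516 d=-1301/1548
  seg 2: a=4 b=1585/774 c=-457/172 d=7621/13932
  seg 3: a=1 b=1355/1548 c=877/387 d=-589/516
  seg 4: a=3 b=1535/774 c=-1793/1548 d=1793/13932
S(13/2) = 23053/12384

Δ: Δ0=1, Δ1=4, Δ2=-1, Δ3=2, Δ4=-1/3
row 1: diag=6, rhs=18; c'=1/3, d'=3
row 2: denom=10−2·1/3=28/3; d'=(-30−2·3)/(28/3)=-27/7
row 3: denom=8−3·9/28=197/28; d'=(18−3·-27/7)/(197/28)=828/197
row 4: denom=8−1·28/197=1548/197; d'=(-14−1·828/197)/(1548/197)=-1793/774
back: M4=-1793/774
back: M3=828/197−28/197·-1793/774=1754/387
back: M2=-27/7−9/28·1754/387=-457/86
back: M1=3−1/3·-457/86=1231/258
M: M0=0, M1=1231/258, M2=-457/86, M3=1754/387, M4=-1793/774, M5=0
seg 0: a=-5, c=M0/2=0, d=(M1−M0)/(6·1)=1231/1548, b=Δ0−h0·(2M0+M1)/6=317/1548
seg 1: a=-4, c=M1/2=1231/516, d=(M2−M1)/(6·2)=-1301/1548, b=Δ1−h1·(2M1+M2)/6=2005/774
seg 2: a=4, c=M2/2=-457/172, d=(M3−M2)/(6·3)=7621/13932, b=Δ2−h2·(2M2+M3)/6=1585/774
seg 3: a=1, c=M3/2=877/387, d=(M4−M3)/(6·1)=-589/516, b=Δ3−h3·(2M3+M4)/6=1355/1548
seg 4: a=3, c=M4/2=-1793/1548, d=(M5−M4)/(6·3)=1793/13932, b=Δ4−h4·(2M4+M5)/6=1535/774
t_q=13/2 → seg 3, τ=1/2; S=1+1355/1548·τ+877/387·τ²+-589/516·τ³=23053/12384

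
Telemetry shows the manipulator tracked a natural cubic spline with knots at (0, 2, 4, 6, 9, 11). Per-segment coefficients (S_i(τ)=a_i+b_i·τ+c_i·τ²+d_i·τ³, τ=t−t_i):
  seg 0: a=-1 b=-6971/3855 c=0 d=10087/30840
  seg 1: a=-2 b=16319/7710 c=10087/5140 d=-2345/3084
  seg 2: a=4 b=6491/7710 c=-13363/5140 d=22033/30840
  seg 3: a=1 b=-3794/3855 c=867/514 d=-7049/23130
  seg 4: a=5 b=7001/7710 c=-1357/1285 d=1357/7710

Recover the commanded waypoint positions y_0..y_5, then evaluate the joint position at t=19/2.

y_0 = S_0(0) = a_0 = -1
y_1 = S_1(0) = a_1 = -2
y_2 = S_2(0) = a_2 = 4
y_3 = S_3(0) = a_3 = 1
y_4 = S_4(0) = a_4 = 5
y_5 = S_4(2) = 4
t_q=19/2 is in segment 4 (τ=1/2); S_4(τ)=107159/20560

y_0=-1 y_1=-2 y_2=4 y_3=1 y_4=5 y_5=4
S(19/2) = 107159/20560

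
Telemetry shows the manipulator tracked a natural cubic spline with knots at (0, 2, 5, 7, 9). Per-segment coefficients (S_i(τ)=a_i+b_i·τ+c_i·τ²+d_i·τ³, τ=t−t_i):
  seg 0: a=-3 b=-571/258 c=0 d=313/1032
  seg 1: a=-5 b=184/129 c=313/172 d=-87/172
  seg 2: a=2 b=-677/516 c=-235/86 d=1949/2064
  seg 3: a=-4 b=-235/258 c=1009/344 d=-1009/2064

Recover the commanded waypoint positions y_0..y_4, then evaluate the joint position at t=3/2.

y_0 = S_0(0) = a_0 = -3
y_1 = S_1(0) = a_1 = -5
y_2 = S_2(0) = a_2 = 2
y_3 = S_3(0) = a_3 = -4
y_4 = S_3(2) = 2
t_q=3/2 is in segment 0 (τ=3/2); S_0(τ)=-14575/2752

y_0=-3 y_1=-5 y_2=2 y_3=-4 y_4=2
S(3/2) = -14575/2752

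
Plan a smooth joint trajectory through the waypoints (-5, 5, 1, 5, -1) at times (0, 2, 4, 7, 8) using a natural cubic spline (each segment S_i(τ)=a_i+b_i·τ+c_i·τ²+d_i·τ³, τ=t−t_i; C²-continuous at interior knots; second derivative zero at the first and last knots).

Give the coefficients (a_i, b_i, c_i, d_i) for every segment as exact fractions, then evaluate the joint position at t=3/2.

Δ: Δ0=5, Δ1=-2, Δ2=4/3, Δ3=-6
row 1: diag=8, rhs=-42; c'=1/4, d'=-21/4
row 2: denom=10−2·1/4=19/2; d'=(20−2·-21/4)/(19/2)=61/19
row 3: denom=8−3·6/19=134/19; d'=(-44−3·61/19)/(134/19)=-1019/134
back: M3=-1019/134
back: M2=61/19−6/19·-1019/134=376/67
back: M1=-21/4−1/4·376/67=-1783/268
M: M0=0, M1=-1783/268, M2=376/67, M3=-1019/134, M4=0
seg 0: a=-5, c=M0/2=0, d=(M1−M0)/(6·2)=-1783/3216, b=Δ0−h0·(2M0+M1)/6=5803/804
seg 1: a=5, c=M1/2=-1783/536, d=(M2−M1)/(6·2)=3287/3216, b=Δ1−h1·(2M1+M2)/6=227/402
seg 2: a=1, c=M2/2=188/67, d=(M3−M2)/(6·3)=-1771/2412, b=Δ2−h2·(2M2+M3)/6=-383/804
seg 3: a=5, c=M3/2=-1019/268, d=(M4−M3)/(6·1)=1019/804, b=Δ3−h3·(2M3+M4)/6=-1393/402
t_q=3/2 → seg 0, τ=3/2; S=-5+5803/804·τ+0·τ²+-1783/3216·τ³=33921/8576

  seg 0: a=-5 b=5803/804 c=0 d=-1783/3216
  seg 1: a=5 b=227/402 c=-1783/536 d=3287/3216
  seg 2: a=1 b=-383/804 c=188/67 d=-1771/2412
  seg 3: a=5 b=-1393/402 c=-1019/268 d=1019/804
S(3/2) = 33921/8576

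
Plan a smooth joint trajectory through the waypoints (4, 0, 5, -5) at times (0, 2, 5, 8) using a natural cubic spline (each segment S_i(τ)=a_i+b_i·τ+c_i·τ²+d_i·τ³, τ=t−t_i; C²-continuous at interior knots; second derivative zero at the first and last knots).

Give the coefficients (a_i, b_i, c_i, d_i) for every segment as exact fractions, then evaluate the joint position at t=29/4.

  seg 0: a=4 b=-340/111 c=0 d=59/222
  seg 1: a=0 b=14/111 c=59/37 d=-40/111
  seg 2: a=5 b=-4/111 c=-61/37 d=61/333
S(29/4) = -3175/2368

Δ: Δ0=-2, Δ1=5/3, Δ2=-10/3
row 1: diag=10, rhs=22; c'=3/10, d'=11/5
row 2: denom=12−3·3/10=111/10; d'=(-30−3·11/5)/(111/10)=-122/37
back: M2=-122/37
back: M1=11/5−3/10·-122/37=118/37
M: M0=0, M1=118/37, M2=-122/37, M3=0
seg 0: a=4, c=M0/2=0, d=(M1−M0)/(6·2)=59/222, b=Δ0−h0·(2M0+M1)/6=-340/111
seg 1: a=0, c=M1/2=59/37, d=(M2−M1)/(6·3)=-40/111, b=Δ1−h1·(2M1+M2)/6=14/111
seg 2: a=5, c=M2/2=-61/37, d=(M3−M2)/(6·3)=61/333, b=Δ2−h2·(2M2+M3)/6=-4/111
t_q=29/4 → seg 2, τ=9/4; S=5+-4/111·τ+-61/37·τ²+61/333·τ³=-3175/2368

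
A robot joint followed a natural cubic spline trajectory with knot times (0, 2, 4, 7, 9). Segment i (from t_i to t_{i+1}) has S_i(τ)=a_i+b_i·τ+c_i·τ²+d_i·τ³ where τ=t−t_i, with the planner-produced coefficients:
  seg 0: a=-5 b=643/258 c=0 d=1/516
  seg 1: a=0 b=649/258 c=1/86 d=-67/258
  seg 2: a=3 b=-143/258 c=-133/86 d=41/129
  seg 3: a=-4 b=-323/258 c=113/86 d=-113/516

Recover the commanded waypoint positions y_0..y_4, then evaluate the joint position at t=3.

y_0=-5 y_1=0 y_2=3 y_3=-4 y_4=-3
S(3) = 195/86

y_0 = S_0(0) = a_0 = -5
y_1 = S_1(0) = a_1 = 0
y_2 = S_2(0) = a_2 = 3
y_3 = S_3(0) = a_3 = -4
y_4 = S_3(2) = -3
t_q=3 is in segment 1 (τ=1); S_1(τ)=195/86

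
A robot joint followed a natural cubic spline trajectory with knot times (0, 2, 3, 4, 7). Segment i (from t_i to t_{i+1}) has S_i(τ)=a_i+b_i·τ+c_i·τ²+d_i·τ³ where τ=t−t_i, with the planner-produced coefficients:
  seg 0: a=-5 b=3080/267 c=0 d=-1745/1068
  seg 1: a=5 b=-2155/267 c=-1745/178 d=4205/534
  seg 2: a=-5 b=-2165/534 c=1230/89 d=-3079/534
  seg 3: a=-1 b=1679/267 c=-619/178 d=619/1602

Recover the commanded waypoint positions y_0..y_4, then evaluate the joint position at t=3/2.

y_0=-5 y_1=5 y_2=-5 y_3=-1 y_4=-3
S(3/2) = 19335/2848

y_0 = S_0(0) = a_0 = -5
y_1 = S_1(0) = a_1 = 5
y_2 = S_2(0) = a_2 = -5
y_3 = S_3(0) = a_3 = -1
y_4 = S_3(3) = -3
t_q=3/2 is in segment 0 (τ=3/2); S_0(τ)=19335/2848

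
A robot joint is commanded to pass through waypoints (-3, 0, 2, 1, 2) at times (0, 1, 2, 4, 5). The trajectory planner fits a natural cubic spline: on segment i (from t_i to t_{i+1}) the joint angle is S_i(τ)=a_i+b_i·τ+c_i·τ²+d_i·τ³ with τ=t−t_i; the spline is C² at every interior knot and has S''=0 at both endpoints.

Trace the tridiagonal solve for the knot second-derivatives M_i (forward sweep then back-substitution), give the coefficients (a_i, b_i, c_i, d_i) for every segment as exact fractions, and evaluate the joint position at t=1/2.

Δ: Δ0=3, Δ1=2, Δ2=-1/2, Δ3=1
row 1: diag=4, rhs=-6; c'=1/4, d'=-3/2
row 2: denom=6−1·1/4=23/4; d'=(-15−1·-3/2)/(23/4)=-54/23
row 3: denom=6−2·8/23=122/23; d'=(9−2·-54/23)/(122/23)=315/122
back: M3=315/122
back: M2=-54/23−8/23·315/122=-198/61
back: M1=-3/2−1/4·-198/61=-42/61
M: M0=0, M1=-42/61, M2=-198/61, M3=315/122, M4=0
seg 0: a=-3, c=M0/2=0, d=(M1−M0)/(6·1)=-7/61, b=Δ0−h0·(2M0+M1)/6=190/61
seg 1: a=0, c=M1/2=-21/61, d=(M2−M1)/(6·1)=-26/61, b=Δ1−h1·(2M1+M2)/6=169/61
seg 2: a=2, c=M2/2=-99/61, d=(M3−M2)/(6·2)=237/488, b=Δ2−h2·(2M2+M3)/6=49/61
seg 3: a=1, c=M3/2=315/244, d=(M4−M3)/(6·1)=-105/244, b=Δ3−h3·(2M3+M4)/6=17/122
t_q=1/2 → seg 0, τ=1/2; S=-3+190/61·τ+0·τ²+-7/61·τ³=-711/488

  seg 0: a=-3 b=190/61 c=0 d=-7/61
  seg 1: a=0 b=169/61 c=-21/61 d=-26/61
  seg 2: a=2 b=49/61 c=-99/61 d=237/488
  seg 3: a=1 b=17/122 c=315/244 d=-105/244
S(1/2) = -711/488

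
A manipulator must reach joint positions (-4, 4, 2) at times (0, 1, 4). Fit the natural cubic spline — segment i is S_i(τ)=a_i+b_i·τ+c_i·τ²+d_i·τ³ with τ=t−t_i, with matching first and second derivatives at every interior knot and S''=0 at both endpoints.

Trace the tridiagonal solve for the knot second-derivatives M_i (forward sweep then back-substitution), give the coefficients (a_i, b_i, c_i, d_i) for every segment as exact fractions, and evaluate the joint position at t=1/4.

  seg 0: a=-4 b=109/12 c=0 d=-13/12
  seg 1: a=4 b=35/6 c=-13/4 d=13/36
S(1/4) = -447/256

Δ: Δ0=8, Δ1=-2/3
row 1: diag=8, rhs=-52; c'=3/8, d'=-13/2
back: M1=-13/2
M: M0=0, M1=-13/2, M2=0
seg 0: a=-4, c=M0/2=0, d=(M1−M0)/(6·1)=-13/12, b=Δ0−h0·(2M0+M1)/6=109/12
seg 1: a=4, c=M1/2=-13/4, d=(M2−M1)/(6·3)=13/36, b=Δ1−h1·(2M1+M2)/6=35/6
t_q=1/4 → seg 0, τ=1/4; S=-4+109/12·τ+0·τ²+-13/12·τ³=-447/256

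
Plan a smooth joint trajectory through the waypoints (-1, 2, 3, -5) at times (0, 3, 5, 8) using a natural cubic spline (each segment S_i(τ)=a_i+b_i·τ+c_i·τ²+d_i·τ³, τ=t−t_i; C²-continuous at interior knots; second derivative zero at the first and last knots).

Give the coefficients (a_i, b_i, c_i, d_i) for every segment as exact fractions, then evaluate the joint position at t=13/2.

  seg 0: a=-1 b=23/24 c=0 d=1/216
  seg 1: a=2 b=13/12 c=1/24 d=-1/6
  seg 2: a=3 b=-3/4 c=-23/24 d=23/216
S(13/2) = 5/64

Δ: Δ0=1, Δ1=1/2, Δ2=-8/3
row 1: diag=10, rhs=-3; c'=1/5, d'=-3/10
row 2: denom=10−2·1/5=48/5; d'=(-19−2·-3/10)/(48/5)=-23/12
back: M2=-23/12
back: M1=-3/10−1/5·-23/12=1/12
M: M0=0, M1=1/12, M2=-23/12, M3=0
seg 0: a=-1, c=M0/2=0, d=(M1−M0)/(6·3)=1/216, b=Δ0−h0·(2M0+M1)/6=23/24
seg 1: a=2, c=M1/2=1/24, d=(M2−M1)/(6·2)=-1/6, b=Δ1−h1·(2M1+M2)/6=13/12
seg 2: a=3, c=M2/2=-23/24, d=(M3−M2)/(6·3)=23/216, b=Δ2−h2·(2M2+M3)/6=-3/4
t_q=13/2 → seg 2, τ=3/2; S=3+-3/4·τ+-23/24·τ²+23/216·τ³=5/64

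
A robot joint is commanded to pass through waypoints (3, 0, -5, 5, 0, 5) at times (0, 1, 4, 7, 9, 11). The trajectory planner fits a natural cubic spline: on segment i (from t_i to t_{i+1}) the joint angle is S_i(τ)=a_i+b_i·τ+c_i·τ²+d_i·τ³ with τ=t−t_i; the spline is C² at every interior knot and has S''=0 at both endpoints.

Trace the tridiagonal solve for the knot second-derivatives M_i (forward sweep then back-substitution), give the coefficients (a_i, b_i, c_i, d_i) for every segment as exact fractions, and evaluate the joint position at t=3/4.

Δ: Δ0=-3, Δ1=-5/3, Δ2=10/3, Δ3=-5/2, Δ4=5/2
row 1: diag=8, rhs=8; c'=3/8, d'=1
row 2: denom=12−3·3/8=87/8; d'=(30−3·1)/(87/8)=72/29
row 3: denom=10−3·8/29=266/29; d'=(-35−3·72/29)/(266/29)=-1231/266
row 4: denom=8−2·29/133=1006/133; d'=(30−2·-1231/266)/(1006/133)=5221/1006
back: M4=5221/1006
back: M3=-1231/266−29/133·5221/1006=-2897/503
back: M2=72/29−8/29·-2897/503=2048/503
back: M1=1−3/8·2048/503=-265/503
M: M0=0, M1=-265/503, M2=2048/503, M3=-2897/503, M4=5221/1006, M5=0
seg 0: a=3, c=M0/2=0, d=(M1−M0)/(6·1)=-265/3018, b=Δ0−h0·(2M0+M1)/6=-8789/3018
seg 1: a=0, c=M1/2=-265/1006, d=(M2−M1)/(6·3)=257/1006, b=Δ1−h1·(2M1+M2)/6=-4792/1509
seg 2: a=-5, c=M2/2=1024/503, d=(M3−M2)/(6·3)=-4945/9054, b=Δ2−h2·(2M2+M3)/6=6463/3018
seg 3: a=5, c=M3/2=-2897/1006, d=(M4−M3)/(6·2)=11015/12072, b=Δ3−h3·(2M3+M4)/6=-589/1509
seg 4: a=0, c=M4/2=5221/2012, d=(M5−M4)/(6·2)=-5221/12072, b=Δ4−h4·(2M4+M5)/6=-2897/3018
t_q=3/4 → seg 0, τ=3/4; S=3+-8789/3018·τ+0·τ²+-265/3018·τ³=50143/64384

  seg 0: a=3 b=-8789/3018 c=0 d=-265/3018
  seg 1: a=0 b=-4792/1509 c=-265/1006 d=257/1006
  seg 2: a=-5 b=6463/3018 c=1024/503 d=-4945/9054
  seg 3: a=5 b=-589/1509 c=-2897/1006 d=11015/12072
  seg 4: a=0 b=-2897/3018 c=5221/2012 d=-5221/12072
S(3/4) = 50143/64384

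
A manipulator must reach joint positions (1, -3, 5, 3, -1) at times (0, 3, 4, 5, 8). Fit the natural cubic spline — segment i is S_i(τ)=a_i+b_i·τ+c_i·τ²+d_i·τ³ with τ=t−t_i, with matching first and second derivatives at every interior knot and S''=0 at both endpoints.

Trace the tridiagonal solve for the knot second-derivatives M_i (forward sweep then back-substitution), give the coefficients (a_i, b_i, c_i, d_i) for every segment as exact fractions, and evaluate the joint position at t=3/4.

Δ: Δ0=-4/3, Δ1=8, Δ2=-2, Δ3=-4/3
row 1: diag=8, rhs=56; c'=1/8, d'=7
row 2: denom=4−1·1/8=31/8; d'=(-60−1·7)/(31/8)=-536/31
row 3: denom=8−1·8/31=240/31; d'=(4−1·-536/31)/(240/31)=11/4
back: M3=11/4
back: M2=-536/31−8/31·11/4=-18
back: M1=7−1/8·-18=37/4
M: M0=0, M1=37/4, M2=-18, M3=11/4, M4=0
seg 0: a=1, c=M0/2=0, d=(M1−M0)/(6·3)=37/72, b=Δ0−h0·(2M0+M1)/6=-143/24
seg 1: a=-3, c=M1/2=37/8, d=(M2−M1)/(6·1)=-109/24, b=Δ1−h1·(2M1+M2)/6=95/12
seg 2: a=5, c=M2/2=-9, d=(M3−M2)/(6·1)=83/24, b=Δ2−h2·(2M2+M3)/6=85/24
seg 3: a=3, c=M3/2=11/8, d=(M4−M3)/(6·3)=-11/72, b=Δ3−h3·(2M3+M4)/6=-49/12
t_q=3/4 → seg 0, τ=3/4; S=1+-143/24·τ+0·τ²+37/72·τ³=-1665/512

  seg 0: a=1 b=-143/24 c=0 d=37/72
  seg 1: a=-3 b=95/12 c=37/8 d=-109/24
  seg 2: a=5 b=85/24 c=-9 d=83/24
  seg 3: a=3 b=-49/12 c=11/8 d=-11/72
S(3/4) = -1665/512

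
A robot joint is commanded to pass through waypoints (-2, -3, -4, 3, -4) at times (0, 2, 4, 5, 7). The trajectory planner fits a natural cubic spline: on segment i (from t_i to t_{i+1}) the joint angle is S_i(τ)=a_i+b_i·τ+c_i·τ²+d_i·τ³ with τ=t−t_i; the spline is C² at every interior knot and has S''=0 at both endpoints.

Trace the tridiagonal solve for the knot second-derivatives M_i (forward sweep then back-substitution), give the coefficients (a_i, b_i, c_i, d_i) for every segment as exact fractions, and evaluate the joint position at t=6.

Δ: Δ0=-1/2, Δ1=-1/2, Δ2=7, Δ3=-7/2
row 1: diag=8, rhs=0; c'=1/4, d'=0
row 2: denom=6−2·1/4=11/2; d'=(45−2·0)/(11/2)=90/11
row 3: denom=6−1·2/11=64/11; d'=(-63−1·90/11)/(64/11)=-783/64
back: M3=-783/64
back: M2=90/11−2/11·-783/64=333/32
back: M1=0−1/4·333/32=-333/128
M: M0=0, M1=-333/128, M2=333/32, M3=-783/64, M4=0
seg 0: a=-2, c=M0/2=0, d=(M1−M0)/(6·2)=-111/512, b=Δ0−h0·(2M0+M1)/6=47/128
seg 1: a=-3, c=M1/2=-333/256, d=(M2−M1)/(6·2)=555/512, b=Δ1−h1·(2M1+M2)/6=-143/64
seg 2: a=-4, c=M2/2=333/64, d=(M3−M2)/(6·1)=-483/128, b=Δ2−h2·(2M2+M3)/6=713/128
seg 3: a=3, c=M3/2=-783/128, d=(M4−M3)/(6·2)=261/256, b=Δ3−h3·(2M3+M4)/6=149/32
t_q=6 → seg 3, τ=1; S=3+149/32·τ+-783/128·τ²+261/256·τ³=655/256

  seg 0: a=-2 b=47/128 c=0 d=-111/512
  seg 1: a=-3 b=-143/64 c=-333/256 d=555/512
  seg 2: a=-4 b=713/128 c=333/64 d=-483/128
  seg 3: a=3 b=149/32 c=-783/128 d=261/256
S(6) = 655/256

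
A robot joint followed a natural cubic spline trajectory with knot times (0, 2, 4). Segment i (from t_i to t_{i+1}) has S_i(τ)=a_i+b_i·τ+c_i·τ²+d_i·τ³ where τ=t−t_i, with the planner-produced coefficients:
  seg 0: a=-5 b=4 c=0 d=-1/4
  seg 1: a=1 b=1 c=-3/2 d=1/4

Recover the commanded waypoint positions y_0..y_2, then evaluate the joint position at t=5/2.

y_0=-5 y_1=1 y_2=-1
S(5/2) = 37/32

y_0 = S_0(0) = a_0 = -5
y_1 = S_1(0) = a_1 = 1
y_2 = S_1(2) = -1
t_q=5/2 is in segment 1 (τ=1/2); S_1(τ)=37/32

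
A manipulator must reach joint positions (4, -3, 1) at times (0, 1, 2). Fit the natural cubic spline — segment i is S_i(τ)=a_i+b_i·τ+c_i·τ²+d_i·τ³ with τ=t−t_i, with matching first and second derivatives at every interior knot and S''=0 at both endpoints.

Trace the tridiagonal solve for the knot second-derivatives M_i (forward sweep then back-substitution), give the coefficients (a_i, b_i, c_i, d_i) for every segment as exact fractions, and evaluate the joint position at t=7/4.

  seg 0: a=4 b=-39/4 c=0 d=11/4
  seg 1: a=-3 b=-3/2 c=33/4 d=-11/4
S(7/4) = -165/256

Δ: Δ0=-7, Δ1=4
row 1: diag=4, rhs=66; c'=1/4, d'=33/2
back: M1=33/2
M: M0=0, M1=33/2, M2=0
seg 0: a=4, c=M0/2=0, d=(M1−M0)/(6·1)=11/4, b=Δ0−h0·(2M0+M1)/6=-39/4
seg 1: a=-3, c=M1/2=33/4, d=(M2−M1)/(6·1)=-11/4, b=Δ1−h1·(2M1+M2)/6=-3/2
t_q=7/4 → seg 1, τ=3/4; S=-3+-3/2·τ+33/4·τ²+-11/4·τ³=-165/256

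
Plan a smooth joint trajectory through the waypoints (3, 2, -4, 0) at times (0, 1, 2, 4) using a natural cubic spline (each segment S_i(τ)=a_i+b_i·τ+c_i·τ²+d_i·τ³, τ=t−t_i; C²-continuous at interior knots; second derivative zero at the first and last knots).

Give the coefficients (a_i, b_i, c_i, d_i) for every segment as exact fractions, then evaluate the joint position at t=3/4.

Δ: Δ0=-1, Δ1=-6, Δ2=2
row 1: diag=4, rhs=-30; c'=1/4, d'=-15/2
row 2: denom=6−1·1/4=23/4; d'=(48−1·-15/2)/(23/4)=222/23
back: M2=222/23
back: M1=-15/2−1/4·222/23=-228/23
M: M0=0, M1=-228/23, M2=222/23, M3=0
seg 0: a=3, c=M0/2=0, d=(M1−M0)/(6·1)=-38/23, b=Δ0−h0·(2M0+M1)/6=15/23
seg 1: a=2, c=M1/2=-114/23, d=(M2−M1)/(6·1)=75/23, b=Δ1−h1·(2M1+M2)/6=-99/23
seg 2: a=-4, c=M2/2=111/23, d=(M3−M2)/(6·2)=-37/46, b=Δ2−h2·(2M2+M3)/6=-102/23
t_q=3/4 → seg 0, τ=3/4; S=3+15/23·τ+0·τ²+-38/23·τ³=2055/736

  seg 0: a=3 b=15/23 c=0 d=-38/23
  seg 1: a=2 b=-99/23 c=-114/23 d=75/23
  seg 2: a=-4 b=-102/23 c=111/23 d=-37/46
S(3/4) = 2055/736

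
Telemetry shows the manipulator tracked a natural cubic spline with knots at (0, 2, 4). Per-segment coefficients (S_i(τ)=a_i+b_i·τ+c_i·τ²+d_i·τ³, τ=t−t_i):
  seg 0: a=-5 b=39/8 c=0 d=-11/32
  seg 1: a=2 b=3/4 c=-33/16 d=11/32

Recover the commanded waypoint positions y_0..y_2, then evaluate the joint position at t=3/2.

y_0 = S_0(0) = a_0 = -5
y_1 = S_1(0) = a_1 = 2
y_2 = S_1(2) = -2
t_q=3/2 is in segment 0 (τ=3/2); S_0(τ)=295/256

y_0=-5 y_1=2 y_2=-2
S(3/2) = 295/256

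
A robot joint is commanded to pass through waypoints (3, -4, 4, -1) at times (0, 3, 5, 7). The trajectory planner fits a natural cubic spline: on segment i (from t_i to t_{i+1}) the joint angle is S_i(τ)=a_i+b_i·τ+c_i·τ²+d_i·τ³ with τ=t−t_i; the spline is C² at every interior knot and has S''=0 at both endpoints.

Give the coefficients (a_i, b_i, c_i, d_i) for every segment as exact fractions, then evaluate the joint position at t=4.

  seg 0: a=3 b=-1105/228 c=0 d=191/684
  seg 1: a=-4 b=307/114 c=191/76 d=-53/57
  seg 2: a=4 b=181/114 c=-233/76 d=233/456
S(4) = 21/76

Δ: Δ0=-7/3, Δ1=4, Δ2=-5/2
row 1: diag=10, rhs=38; c'=1/5, d'=19/5
row 2: denom=8−2·1/5=38/5; d'=(-39−2·19/5)/(38/5)=-233/38
back: M2=-233/38
back: M1=19/5−1/5·-233/38=191/38
M: M0=0, M1=191/38, M2=-233/38, M3=0
seg 0: a=3, c=M0/2=0, d=(M1−M0)/(6·3)=191/684, b=Δ0−h0·(2M0+M1)/6=-1105/228
seg 1: a=-4, c=M1/2=191/76, d=(M2−M1)/(6·2)=-53/57, b=Δ1−h1·(2M1+M2)/6=307/114
seg 2: a=4, c=M2/2=-233/76, d=(M3−M2)/(6·2)=233/456, b=Δ2−h2·(2M2+M3)/6=181/114
t_q=4 → seg 1, τ=1; S=-4+307/114·τ+191/76·τ²+-53/57·τ³=21/76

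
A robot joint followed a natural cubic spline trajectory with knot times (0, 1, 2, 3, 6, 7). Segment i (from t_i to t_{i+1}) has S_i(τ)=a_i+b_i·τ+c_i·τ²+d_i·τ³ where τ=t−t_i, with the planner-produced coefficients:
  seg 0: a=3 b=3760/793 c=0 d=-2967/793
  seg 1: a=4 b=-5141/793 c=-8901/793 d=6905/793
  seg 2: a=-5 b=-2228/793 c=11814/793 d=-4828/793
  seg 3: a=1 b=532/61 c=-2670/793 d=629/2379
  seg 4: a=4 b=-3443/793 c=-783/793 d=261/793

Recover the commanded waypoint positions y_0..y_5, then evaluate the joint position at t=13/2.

y_0 = S_0(0) = a_0 = 3
y_1 = S_1(0) = a_1 = 4
y_2 = S_2(0) = a_2 = -5
y_3 = S_3(0) = a_3 = 1
y_4 = S_4(0) = a_4 = 4
y_5 = S_4(1) = -1
t_q=13/2 is in segment 4 (τ=1/2); S_4(τ)=10299/6344

y_0=3 y_1=4 y_2=-5 y_3=1 y_4=4 y_5=-1
S(13/2) = 10299/6344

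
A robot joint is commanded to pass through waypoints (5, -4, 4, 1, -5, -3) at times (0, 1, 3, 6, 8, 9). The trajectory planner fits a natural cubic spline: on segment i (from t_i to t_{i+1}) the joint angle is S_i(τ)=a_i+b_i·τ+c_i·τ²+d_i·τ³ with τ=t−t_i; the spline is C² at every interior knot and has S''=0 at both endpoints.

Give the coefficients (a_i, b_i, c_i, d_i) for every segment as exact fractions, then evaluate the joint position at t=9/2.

Δ: Δ0=-9, Δ1=4, Δ2=-1, Δ3=-3, Δ4=2
row 1: diag=6, rhs=78; c'=1/3, d'=13
row 2: denom=10−2·1/3=28/3; d'=(-30−2·13)/(28/3)=-6
row 3: denom=10−3·9/28=253/28; d'=(-12−3·-6)/(253/28)=168/253
row 4: denom=6−2·56/253=1406/253; d'=(30−2·168/253)/(1406/253)=3627/703
back: M4=3627/703
back: M3=168/253−56/253·3627/703=-336/703
back: M2=-6−9/28·-336/703=-4110/703
back: M1=13−1/3·-4110/703=10509/703
M: M0=0, M1=10509/703, M2=-4110/703, M3=-336/703, M4=3627/703, M5=0
seg 0: a=5, c=M0/2=0, d=(M1−M0)/(6·1)=3503/1406, b=Δ0−h0·(2M0+M1)/6=-16157/1406
seg 1: a=-4, c=M1/2=10509/1406, d=(M2−M1)/(6·2)=-4873/2812, b=Δ1−h1·(2M1+M2)/6=-2824/703
seg 2: a=4, c=M2/2=-2055/703, d=(M3−M2)/(6·3)=17/57, b=Δ2−h2·(2M2+M3)/6=3575/703
seg 3: a=1, c=M3/2=-168/703, d=(M4−M3)/(6·2)=1321/2812, b=Δ3−h3·(2M3+M4)/6=-3094/703
seg 4: a=-5, c=M4/2=3627/1406, d=(M5−M4)/(6·1)=-1209/1406, b=Δ4−h4·(2M4+M5)/6=197/703
t_q=9/2 → seg 2, τ=3/2; S=4+3575/703·τ+-2055/703·τ²+17/57·τ³=1793/296

  seg 0: a=5 b=-16157/1406 c=0 d=3503/1406
  seg 1: a=-4 b=-2824/703 c=10509/1406 d=-4873/2812
  seg 2: a=4 b=3575/703 c=-2055/703 d=17/57
  seg 3: a=1 b=-3094/703 c=-168/703 d=1321/2812
  seg 4: a=-5 b=197/703 c=3627/1406 d=-1209/1406
S(9/2) = 1793/296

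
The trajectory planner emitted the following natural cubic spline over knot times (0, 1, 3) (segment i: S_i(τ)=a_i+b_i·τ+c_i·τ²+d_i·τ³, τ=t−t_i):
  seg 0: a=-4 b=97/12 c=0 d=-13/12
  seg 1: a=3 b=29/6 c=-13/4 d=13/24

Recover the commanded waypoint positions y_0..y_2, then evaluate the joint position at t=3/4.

y_0=-4 y_1=3 y_2=4
S(3/4) = 411/256

y_0 = S_0(0) = a_0 = -4
y_1 = S_1(0) = a_1 = 3
y_2 = S_1(2) = 4
t_q=3/4 is in segment 0 (τ=3/4); S_0(τ)=411/256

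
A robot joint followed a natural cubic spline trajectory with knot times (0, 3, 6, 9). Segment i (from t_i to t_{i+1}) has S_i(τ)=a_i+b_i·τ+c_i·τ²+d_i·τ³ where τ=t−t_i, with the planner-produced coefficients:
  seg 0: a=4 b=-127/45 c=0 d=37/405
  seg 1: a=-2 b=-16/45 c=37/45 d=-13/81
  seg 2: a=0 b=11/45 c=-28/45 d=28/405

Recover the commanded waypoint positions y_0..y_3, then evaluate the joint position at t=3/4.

y_0 = S_0(0) = a_0 = 4
y_1 = S_1(0) = a_1 = -2
y_2 = S_2(0) = a_2 = 0
y_3 = S_2(3) = -3
t_q=3/4 is in segment 0 (τ=3/4); S_0(τ)=123/64

y_0=4 y_1=-2 y_2=0 y_3=-3
S(3/4) = 123/64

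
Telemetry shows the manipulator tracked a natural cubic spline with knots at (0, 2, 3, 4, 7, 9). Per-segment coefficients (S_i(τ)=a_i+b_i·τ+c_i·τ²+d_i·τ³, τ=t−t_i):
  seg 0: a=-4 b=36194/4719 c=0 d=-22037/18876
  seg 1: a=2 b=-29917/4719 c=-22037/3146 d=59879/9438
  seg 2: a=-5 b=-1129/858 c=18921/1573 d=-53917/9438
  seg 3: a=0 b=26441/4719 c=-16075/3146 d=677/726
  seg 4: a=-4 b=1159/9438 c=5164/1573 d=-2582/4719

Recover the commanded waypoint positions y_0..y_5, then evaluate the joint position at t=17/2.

y_0=-4 y_1=2 y_2=-5 y_3=0 y_4=-4 y_5=5
S(17/2) = 2712/1573

y_0 = S_0(0) = a_0 = -4
y_1 = S_1(0) = a_1 = 2
y_2 = S_2(0) = a_2 = -5
y_3 = S_3(0) = a_3 = 0
y_4 = S_4(0) = a_4 = -4
y_5 = S_4(2) = 5
t_q=17/2 is in segment 4 (τ=3/2); S_4(τ)=2712/1573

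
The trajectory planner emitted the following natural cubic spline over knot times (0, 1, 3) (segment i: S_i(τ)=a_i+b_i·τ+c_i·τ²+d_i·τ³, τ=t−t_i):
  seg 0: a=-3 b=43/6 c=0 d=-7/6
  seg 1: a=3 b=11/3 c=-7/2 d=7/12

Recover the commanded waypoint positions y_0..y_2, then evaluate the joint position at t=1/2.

y_0=-3 y_1=3 y_2=1
S(1/2) = 7/16

y_0 = S_0(0) = a_0 = -3
y_1 = S_1(0) = a_1 = 3
y_2 = S_1(2) = 1
t_q=1/2 is in segment 0 (τ=1/2); S_0(τ)=7/16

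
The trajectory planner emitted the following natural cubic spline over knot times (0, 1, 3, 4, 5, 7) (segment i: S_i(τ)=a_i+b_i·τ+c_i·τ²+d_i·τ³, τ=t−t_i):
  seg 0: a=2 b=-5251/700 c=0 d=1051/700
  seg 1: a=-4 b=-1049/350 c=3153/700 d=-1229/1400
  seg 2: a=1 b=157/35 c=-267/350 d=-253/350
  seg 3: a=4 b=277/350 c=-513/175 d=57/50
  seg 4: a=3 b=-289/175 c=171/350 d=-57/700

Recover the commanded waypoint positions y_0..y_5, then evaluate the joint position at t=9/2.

y_0 = S_0(0) = a_0 = 2
y_1 = S_1(0) = a_1 = -4
y_2 = S_2(0) = a_2 = 1
y_3 = S_3(0) = a_3 = 4
y_4 = S_4(0) = a_4 = 3
y_5 = S_4(2) = 1
t_q=9/2 is in segment 3 (τ=1/2); S_3(τ)=2131/560

y_0=2 y_1=-4 y_2=1 y_3=4 y_4=3 y_5=1
S(9/2) = 2131/560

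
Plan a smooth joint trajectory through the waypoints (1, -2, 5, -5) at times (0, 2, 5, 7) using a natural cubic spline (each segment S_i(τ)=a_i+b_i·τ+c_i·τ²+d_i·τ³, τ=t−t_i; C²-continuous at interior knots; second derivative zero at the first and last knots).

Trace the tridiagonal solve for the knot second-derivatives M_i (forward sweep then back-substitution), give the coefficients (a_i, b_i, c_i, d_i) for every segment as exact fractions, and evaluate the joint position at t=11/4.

  seg 0: a=1 b=-1543/546 c=0 d=181/546
  seg 1: a=-2 b=629/546 c=181/91 d=-67/126
  seg 2: a=5 b=-347/273 c=-509/182 d=509/1092
S(11/4) = -2813/11648

Δ: Δ0=-3/2, Δ1=7/3, Δ2=-5
row 1: diag=10, rhs=23; c'=3/10, d'=23/10
row 2: denom=10−3·3/10=91/10; d'=(-44−3·23/10)/(91/10)=-509/91
back: M2=-509/91
back: M1=23/10−3/10·-509/91=362/91
M: M0=0, M1=362/91, M2=-509/91, M3=0
seg 0: a=1, c=M0/2=0, d=(M1−M0)/(6·2)=181/546, b=Δ0−h0·(2M0+M1)/6=-1543/546
seg 1: a=-2, c=M1/2=181/91, d=(M2−M1)/(6·3)=-67/126, b=Δ1−h1·(2M1+M2)/6=629/546
seg 2: a=5, c=M2/2=-509/182, d=(M3−M2)/(6·2)=509/1092, b=Δ2−h2·(2M2+M3)/6=-347/273
t_q=11/4 → seg 1, τ=3/4; S=-2+629/546·τ+181/91·τ²+-67/126·τ³=-2813/11648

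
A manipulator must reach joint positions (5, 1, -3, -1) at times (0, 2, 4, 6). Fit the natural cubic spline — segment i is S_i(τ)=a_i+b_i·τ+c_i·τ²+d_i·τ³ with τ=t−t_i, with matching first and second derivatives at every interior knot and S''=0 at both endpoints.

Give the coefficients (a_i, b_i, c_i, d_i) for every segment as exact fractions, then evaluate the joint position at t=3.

Δ: Δ0=-2, Δ1=-2, Δ2=1
row 1: diag=8, rhs=0; c'=1/4, d'=0
row 2: denom=8−2·1/4=15/2; d'=(18−2·0)/(15/2)=12/5
back: M2=12/5
back: M1=0−1/4·12/5=-3/5
M: M0=0, M1=-3/5, M2=12/5, M3=0
seg 0: a=5, c=M0/2=0, d=(M1−M0)/(6·2)=-1/20, b=Δ0−h0·(2M0+M1)/6=-9/5
seg 1: a=1, c=M1/2=-3/10, d=(M2−M1)/(6·2)=1/4, b=Δ1−h1·(2M1+M2)/6=-12/5
seg 2: a=-3, c=M2/2=6/5, d=(M3−M2)/(6·2)=-1/5, b=Δ2−h2·(2M2+M3)/6=-3/5
t_q=3 → seg 1, τ=1; S=1+-12/5·τ+-3/10·τ²+1/4·τ³=-29/20

  seg 0: a=5 b=-9/5 c=0 d=-1/20
  seg 1: a=1 b=-12/5 c=-3/10 d=1/4
  seg 2: a=-3 b=-3/5 c=6/5 d=-1/5
S(3) = -29/20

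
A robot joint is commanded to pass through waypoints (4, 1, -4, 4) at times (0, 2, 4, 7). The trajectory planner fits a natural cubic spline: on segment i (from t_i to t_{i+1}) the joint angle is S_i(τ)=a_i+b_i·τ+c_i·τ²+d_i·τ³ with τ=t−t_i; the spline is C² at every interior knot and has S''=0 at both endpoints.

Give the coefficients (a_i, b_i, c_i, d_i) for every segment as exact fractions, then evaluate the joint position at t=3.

  seg 0: a=4 b=-55/57 c=0 d=-61/456
  seg 1: a=1 b=-293/114 c=-61/76 d=191/456
  seg 2: a=-4 b=-43/57 c=65/38 d=-65/342
S(3) = -297/152

Δ: Δ0=-3/2, Δ1=-5/2, Δ2=8/3
row 1: diag=8, rhs=-6; c'=1/4, d'=-3/4
row 2: denom=10−2·1/4=19/2; d'=(31−2·-3/4)/(19/2)=65/19
back: M2=65/19
back: M1=-3/4−1/4·65/19=-61/38
M: M0=0, M1=-61/38, M2=65/19, M3=0
seg 0: a=4, c=M0/2=0, d=(M1−M0)/(6·2)=-61/456, b=Δ0−h0·(2M0+M1)/6=-55/57
seg 1: a=1, c=M1/2=-61/76, d=(M2−M1)/(6·2)=191/456, b=Δ1−h1·(2M1+M2)/6=-293/114
seg 2: a=-4, c=M2/2=65/38, d=(M3−M2)/(6·3)=-65/342, b=Δ2−h2·(2M2+M3)/6=-43/57
t_q=3 → seg 1, τ=1; S=1+-293/114·τ+-61/76·τ²+191/456·τ³=-297/152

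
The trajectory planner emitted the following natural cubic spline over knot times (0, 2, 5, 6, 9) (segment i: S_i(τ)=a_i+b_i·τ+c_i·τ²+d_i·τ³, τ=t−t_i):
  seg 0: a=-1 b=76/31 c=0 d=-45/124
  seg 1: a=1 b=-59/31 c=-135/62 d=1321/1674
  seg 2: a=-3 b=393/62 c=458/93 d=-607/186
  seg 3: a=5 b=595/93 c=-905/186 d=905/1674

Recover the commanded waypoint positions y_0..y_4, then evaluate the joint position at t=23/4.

y_0 = S_0(0) = a_0 = -1
y_1 = S_1(0) = a_1 = 1
y_2 = S_2(0) = a_2 = -3
y_3 = S_3(0) = a_3 = 5
y_4 = S_3(3) = -5
t_q=23/4 is in segment 2 (τ=3/4); S_2(τ)=12489/3968

y_0=-1 y_1=1 y_2=-3 y_3=5 y_4=-5
S(23/4) = 12489/3968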